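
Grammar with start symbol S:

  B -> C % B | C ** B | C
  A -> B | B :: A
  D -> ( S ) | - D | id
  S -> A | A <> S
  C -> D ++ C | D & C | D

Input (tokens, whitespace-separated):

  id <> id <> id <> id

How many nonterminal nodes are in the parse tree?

[S [A [B [C [D id]]]] <> [S [A [B [C [D id]]]] <> [S [A [B [C [D id]]]] <> [S [A [B [C [D id]]]]]]]]

20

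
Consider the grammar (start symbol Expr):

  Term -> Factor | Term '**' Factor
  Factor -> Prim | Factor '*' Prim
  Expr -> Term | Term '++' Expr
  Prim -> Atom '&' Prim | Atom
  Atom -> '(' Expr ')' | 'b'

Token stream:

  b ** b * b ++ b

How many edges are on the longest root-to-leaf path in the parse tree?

[Expr [Term [Term [Factor [Prim [Atom b]]]] ** [Factor [Factor [Prim [Atom b]]] * [Prim [Atom b]]]] ++ [Expr [Term [Factor [Prim [Atom b]]]]]]

6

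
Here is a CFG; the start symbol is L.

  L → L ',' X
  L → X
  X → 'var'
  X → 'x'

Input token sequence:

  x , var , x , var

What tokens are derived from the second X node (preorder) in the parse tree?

[L [L [L [L [X x]] , [X var]] , [X x]] , [X var]]

var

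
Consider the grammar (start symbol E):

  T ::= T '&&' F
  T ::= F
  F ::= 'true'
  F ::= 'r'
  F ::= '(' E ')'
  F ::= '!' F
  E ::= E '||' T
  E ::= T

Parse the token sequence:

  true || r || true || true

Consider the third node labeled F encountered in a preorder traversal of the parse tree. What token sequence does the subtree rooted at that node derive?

[E [E [E [E [T [F true]]] || [T [F r]]] || [T [F true]]] || [T [F true]]]

true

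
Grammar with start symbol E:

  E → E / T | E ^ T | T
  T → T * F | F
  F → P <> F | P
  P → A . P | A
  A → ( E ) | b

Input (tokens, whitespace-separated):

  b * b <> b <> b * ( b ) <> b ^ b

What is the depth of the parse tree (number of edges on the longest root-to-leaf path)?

11

[E [E [T [T [T [F [P [A b]]]] * [F [P [A b]] <> [F [P [A b]] <> [F [P [A b]]]]]] * [F [P [A ( [E [T [F [P [A b]]]]] )]] <> [F [P [A b]]]]]] ^ [T [F [P [A b]]]]]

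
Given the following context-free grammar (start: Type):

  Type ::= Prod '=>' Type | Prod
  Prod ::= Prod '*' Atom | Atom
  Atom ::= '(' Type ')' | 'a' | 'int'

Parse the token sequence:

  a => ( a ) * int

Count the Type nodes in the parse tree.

3

[Type [Prod [Atom a]] => [Type [Prod [Prod [Atom ( [Type [Prod [Atom a]]] )]] * [Atom int]]]]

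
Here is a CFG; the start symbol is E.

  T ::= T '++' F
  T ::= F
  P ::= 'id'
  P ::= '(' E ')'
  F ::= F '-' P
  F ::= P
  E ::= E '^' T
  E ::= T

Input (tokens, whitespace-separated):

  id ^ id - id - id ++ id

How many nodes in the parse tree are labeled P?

[E [E [T [F [P id]]]] ^ [T [T [F [F [F [P id]] - [P id]] - [P id]]] ++ [F [P id]]]]

5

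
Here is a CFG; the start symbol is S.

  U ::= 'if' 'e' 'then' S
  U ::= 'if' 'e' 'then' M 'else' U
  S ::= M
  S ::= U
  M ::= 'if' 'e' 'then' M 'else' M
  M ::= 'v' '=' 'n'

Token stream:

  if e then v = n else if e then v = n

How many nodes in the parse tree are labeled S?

[S [U if e then [M v = n] else [U if e then [S [M v = n]]]]]

2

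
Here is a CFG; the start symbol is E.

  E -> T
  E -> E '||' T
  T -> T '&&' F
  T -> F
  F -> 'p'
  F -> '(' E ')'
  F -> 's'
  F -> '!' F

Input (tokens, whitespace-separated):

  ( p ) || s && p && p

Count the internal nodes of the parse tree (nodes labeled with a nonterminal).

13

[E [E [T [F ( [E [T [F p]]] )]]] || [T [T [T [F s]] && [F p]] && [F p]]]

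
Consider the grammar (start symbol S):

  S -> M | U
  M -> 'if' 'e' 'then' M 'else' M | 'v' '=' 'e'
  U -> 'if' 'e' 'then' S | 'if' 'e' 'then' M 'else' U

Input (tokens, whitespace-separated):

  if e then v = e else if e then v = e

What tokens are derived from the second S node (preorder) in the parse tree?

v = e

[S [U if e then [M v = e] else [U if e then [S [M v = e]]]]]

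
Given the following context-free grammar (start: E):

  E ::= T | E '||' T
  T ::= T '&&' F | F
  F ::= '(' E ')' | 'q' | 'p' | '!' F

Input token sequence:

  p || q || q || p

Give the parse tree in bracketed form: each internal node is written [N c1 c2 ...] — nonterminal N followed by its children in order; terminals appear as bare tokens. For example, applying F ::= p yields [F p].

[E [E [E [E [T [F p]]] || [T [F q]]] || [T [F q]]] || [T [F p]]]

E
E || T
E || T || T
E || T || T || T
T || T || T || T
F || T || T || T
p || T || T || T
p || F || T || T
p || q || T || T
p || q || F || T
p || q || q || T
p || q || q || F
p || q || q || p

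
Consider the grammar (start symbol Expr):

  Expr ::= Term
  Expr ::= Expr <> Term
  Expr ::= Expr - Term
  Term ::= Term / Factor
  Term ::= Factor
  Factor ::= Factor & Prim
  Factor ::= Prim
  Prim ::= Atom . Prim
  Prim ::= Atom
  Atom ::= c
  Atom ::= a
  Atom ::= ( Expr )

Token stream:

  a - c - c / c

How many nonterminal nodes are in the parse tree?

19

[Expr [Expr [Expr [Term [Factor [Prim [Atom a]]]]] - [Term [Factor [Prim [Atom c]]]]] - [Term [Term [Factor [Prim [Atom c]]]] / [Factor [Prim [Atom c]]]]]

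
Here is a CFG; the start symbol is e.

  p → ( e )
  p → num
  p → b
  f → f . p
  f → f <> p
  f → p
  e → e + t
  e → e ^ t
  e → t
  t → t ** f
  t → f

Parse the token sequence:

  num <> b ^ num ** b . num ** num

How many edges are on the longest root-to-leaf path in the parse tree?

[e [e [t [f [f [p num]] <> [p b]]]] ^ [t [t [t [f [p num]]] ** [f [f [p b]] . [p num]]] ** [f [p num]]]]

6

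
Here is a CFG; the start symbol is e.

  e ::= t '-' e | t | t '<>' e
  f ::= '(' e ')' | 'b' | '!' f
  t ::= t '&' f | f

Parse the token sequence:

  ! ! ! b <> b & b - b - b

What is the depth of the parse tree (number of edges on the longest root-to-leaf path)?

[e [t [f ! [f ! [f ! [f b]]]]] <> [e [t [t [f b]] & [f b]] - [e [t [f b]] - [e [t [f b]]]]]]

6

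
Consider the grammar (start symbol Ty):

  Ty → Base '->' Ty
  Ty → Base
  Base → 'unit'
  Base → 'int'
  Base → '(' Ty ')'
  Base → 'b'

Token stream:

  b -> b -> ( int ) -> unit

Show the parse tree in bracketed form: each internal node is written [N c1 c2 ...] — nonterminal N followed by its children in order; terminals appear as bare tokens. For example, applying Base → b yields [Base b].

[Ty [Base b] -> [Ty [Base b] -> [Ty [Base ( [Ty [Base int]] )] -> [Ty [Base unit]]]]]

Ty
Base -> Ty
b -> Ty
b -> Base -> Ty
b -> b -> Ty
b -> b -> Base -> Ty
b -> b -> ( Ty ) -> Ty
b -> b -> ( Base ) -> Ty
b -> b -> ( int ) -> Ty
b -> b -> ( int ) -> Base
b -> b -> ( int ) -> unit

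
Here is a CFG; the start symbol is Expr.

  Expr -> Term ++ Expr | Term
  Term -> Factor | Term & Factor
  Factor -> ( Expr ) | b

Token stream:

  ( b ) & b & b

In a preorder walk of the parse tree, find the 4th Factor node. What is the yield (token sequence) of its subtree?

b

[Expr [Term [Term [Term [Factor ( [Expr [Term [Factor b]]] )]] & [Factor b]] & [Factor b]]]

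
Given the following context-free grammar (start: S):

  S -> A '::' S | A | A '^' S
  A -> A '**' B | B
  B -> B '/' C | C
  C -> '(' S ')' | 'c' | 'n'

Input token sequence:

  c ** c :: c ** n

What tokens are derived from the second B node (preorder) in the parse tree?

[S [A [A [B [C c]]] ** [B [C c]]] :: [S [A [A [B [C c]]] ** [B [C n]]]]]

c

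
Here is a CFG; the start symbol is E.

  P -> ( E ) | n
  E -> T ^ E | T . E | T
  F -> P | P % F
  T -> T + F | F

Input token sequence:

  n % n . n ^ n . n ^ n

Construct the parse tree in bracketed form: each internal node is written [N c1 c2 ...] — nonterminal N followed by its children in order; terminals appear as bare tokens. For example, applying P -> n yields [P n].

[E [T [F [P n] % [F [P n]]]] . [E [T [F [P n]]] ^ [E [T [F [P n]]] . [E [T [F [P n]]] ^ [E [T [F [P n]]]]]]]]

E
T . E
F . E
P % F . E
n % F . E
n % P . E
n % n . E
n % n . T ^ E
n % n . F ^ E
n % n . P ^ E
n % n . n ^ E
n % n . n ^ T . E
n % n . n ^ F . E
n % n . n ^ P . E
n % n . n ^ n . E
n % n . n ^ n . T ^ E
n % n . n ^ n . F ^ E
n % n . n ^ n . P ^ E
n % n . n ^ n . n ^ E
n % n . n ^ n . n ^ T
n % n . n ^ n . n ^ F
n % n . n ^ n . n ^ P
n % n . n ^ n . n ^ n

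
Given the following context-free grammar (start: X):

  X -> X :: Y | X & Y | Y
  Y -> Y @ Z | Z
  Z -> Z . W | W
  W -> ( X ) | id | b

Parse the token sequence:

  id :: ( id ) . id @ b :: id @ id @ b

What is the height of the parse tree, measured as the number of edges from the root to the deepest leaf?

[X [X [X [Y [Z [W id]]]] :: [Y [Y [Z [Z [W ( [X [Y [Z [W id]]]] )]] . [W id]]] @ [Z [W b]]]] :: [Y [Y [Y [Z [W id]]] @ [Z [W id]]] @ [Z [W b]]]]

11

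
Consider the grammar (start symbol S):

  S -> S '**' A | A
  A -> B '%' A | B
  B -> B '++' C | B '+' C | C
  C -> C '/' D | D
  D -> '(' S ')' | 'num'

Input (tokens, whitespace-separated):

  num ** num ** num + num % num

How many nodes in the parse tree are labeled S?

3

[S [S [S [A [B [C [D num]]]]] ** [A [B [C [D num]]]]] ** [A [B [B [C [D num]]] + [C [D num]]] % [A [B [C [D num]]]]]]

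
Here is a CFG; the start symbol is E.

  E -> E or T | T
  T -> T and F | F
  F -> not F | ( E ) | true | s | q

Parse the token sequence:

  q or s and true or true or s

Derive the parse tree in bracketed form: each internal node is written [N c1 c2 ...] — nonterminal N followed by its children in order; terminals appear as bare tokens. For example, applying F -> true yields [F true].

E
E or T
E or T or T
E or T or T or T
T or T or T or T
F or T or T or T
q or T or T or T
q or T and F or T or T
q or F and F or T or T
q or s and F or T or T
q or s and true or T or T
q or s and true or F or T
q or s and true or true or T
q or s and true or true or F
q or s and true or true or s

[E [E [E [E [T [F q]]] or [T [T [F s]] and [F true]]] or [T [F true]]] or [T [F s]]]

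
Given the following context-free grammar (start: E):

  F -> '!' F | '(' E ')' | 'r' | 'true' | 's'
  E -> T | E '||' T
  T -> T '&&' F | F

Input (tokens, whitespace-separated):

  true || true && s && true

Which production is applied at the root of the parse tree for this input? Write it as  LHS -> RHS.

E -> E '||' T

[E [E [T [F true]]] || [T [T [T [F true]] && [F s]] && [F true]]]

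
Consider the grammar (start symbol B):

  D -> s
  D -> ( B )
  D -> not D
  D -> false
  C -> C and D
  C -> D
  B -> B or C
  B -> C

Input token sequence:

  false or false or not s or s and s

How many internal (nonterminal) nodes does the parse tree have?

15

[B [B [B [B [C [D false]]] or [C [D false]]] or [C [D not [D s]]]] or [C [C [D s]] and [D s]]]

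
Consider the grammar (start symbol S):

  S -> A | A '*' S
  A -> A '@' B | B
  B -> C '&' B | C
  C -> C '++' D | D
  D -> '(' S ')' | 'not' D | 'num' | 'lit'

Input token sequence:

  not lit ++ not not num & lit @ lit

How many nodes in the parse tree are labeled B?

3

[S [A [A [B [C [C [D not [D lit]]] ++ [D not [D not [D num]]]] & [B [C [D lit]]]]] @ [B [C [D lit]]]]]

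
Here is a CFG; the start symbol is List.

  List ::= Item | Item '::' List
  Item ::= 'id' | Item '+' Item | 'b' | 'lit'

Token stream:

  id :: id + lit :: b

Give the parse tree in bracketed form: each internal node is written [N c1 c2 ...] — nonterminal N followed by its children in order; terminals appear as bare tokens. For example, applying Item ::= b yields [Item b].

[List [Item id] :: [List [Item [Item id] + [Item lit]] :: [List [Item b]]]]

List
Item :: List
id :: List
id :: Item :: List
id :: Item + Item :: List
id :: id + Item :: List
id :: id + lit :: List
id :: id + lit :: Item
id :: id + lit :: b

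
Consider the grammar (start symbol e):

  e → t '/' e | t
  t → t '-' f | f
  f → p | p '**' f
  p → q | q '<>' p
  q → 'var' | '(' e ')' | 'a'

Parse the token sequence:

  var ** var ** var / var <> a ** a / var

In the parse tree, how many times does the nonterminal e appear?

[e [t [f [p [q var]] ** [f [p [q var]] ** [f [p [q var]]]]]] / [e [t [f [p [q var] <> [p [q a]]] ** [f [p [q a]]]]] / [e [t [f [p [q var]]]]]]]

3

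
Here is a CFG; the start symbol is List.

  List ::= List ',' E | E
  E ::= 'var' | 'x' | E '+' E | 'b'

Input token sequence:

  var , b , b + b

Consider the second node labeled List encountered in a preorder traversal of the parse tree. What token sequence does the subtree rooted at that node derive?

[List [List [List [E var]] , [E b]] , [E [E b] + [E b]]]

var , b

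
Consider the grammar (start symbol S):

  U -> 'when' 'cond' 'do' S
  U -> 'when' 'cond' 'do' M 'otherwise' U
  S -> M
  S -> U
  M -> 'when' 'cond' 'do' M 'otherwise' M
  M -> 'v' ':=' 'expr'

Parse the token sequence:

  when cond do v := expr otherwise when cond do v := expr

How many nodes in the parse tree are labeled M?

[S [U when cond do [M v := expr] otherwise [U when cond do [S [M v := expr]]]]]

2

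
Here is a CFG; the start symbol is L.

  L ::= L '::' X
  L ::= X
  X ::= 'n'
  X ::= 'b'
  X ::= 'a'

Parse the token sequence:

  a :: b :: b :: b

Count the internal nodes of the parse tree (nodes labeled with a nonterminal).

8

[L [L [L [L [X a]] :: [X b]] :: [X b]] :: [X b]]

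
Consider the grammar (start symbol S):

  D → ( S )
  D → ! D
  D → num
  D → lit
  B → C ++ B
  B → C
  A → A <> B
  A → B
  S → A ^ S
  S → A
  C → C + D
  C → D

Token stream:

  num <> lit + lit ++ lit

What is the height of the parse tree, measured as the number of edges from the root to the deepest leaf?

[S [A [A [B [C [D num]]]] <> [B [C [C [D lit]] + [D lit]] ++ [B [C [D lit]]]]]]

6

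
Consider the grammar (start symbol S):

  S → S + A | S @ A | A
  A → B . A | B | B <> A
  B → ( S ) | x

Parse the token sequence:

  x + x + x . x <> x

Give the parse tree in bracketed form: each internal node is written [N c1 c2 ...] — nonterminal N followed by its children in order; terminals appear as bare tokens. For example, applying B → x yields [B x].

S
S + A
S + A + A
A + A + A
B + A + A
x + A + A
x + B + A
x + x + A
x + x + B . A
x + x + x . A
x + x + x . B <> A
x + x + x . x <> A
x + x + x . x <> B
x + x + x . x <> x

[S [S [S [A [B x]]] + [A [B x]]] + [A [B x] . [A [B x] <> [A [B x]]]]]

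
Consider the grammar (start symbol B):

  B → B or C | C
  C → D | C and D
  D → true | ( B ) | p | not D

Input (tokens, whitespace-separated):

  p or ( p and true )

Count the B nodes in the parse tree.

[B [B [C [D p]]] or [C [D ( [B [C [C [D p]] and [D true]]] )]]]

3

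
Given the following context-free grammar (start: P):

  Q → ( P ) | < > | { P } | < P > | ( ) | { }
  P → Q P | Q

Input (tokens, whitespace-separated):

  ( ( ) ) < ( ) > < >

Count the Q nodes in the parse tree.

5

[P [Q ( [P [Q ( )]] )] [P [Q < [P [Q ( )]] >] [P [Q < >]]]]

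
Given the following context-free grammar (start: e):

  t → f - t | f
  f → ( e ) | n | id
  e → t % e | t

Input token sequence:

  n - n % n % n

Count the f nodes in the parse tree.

[e [t [f n] - [t [f n]]] % [e [t [f n]] % [e [t [f n]]]]]

4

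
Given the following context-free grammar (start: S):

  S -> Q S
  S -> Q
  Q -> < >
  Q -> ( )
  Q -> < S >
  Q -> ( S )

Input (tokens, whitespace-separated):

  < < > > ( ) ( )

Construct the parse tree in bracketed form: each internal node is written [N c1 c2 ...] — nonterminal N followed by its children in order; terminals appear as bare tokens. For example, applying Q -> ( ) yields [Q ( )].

[S [Q < [S [Q < >]] >] [S [Q ( )] [S [Q ( )]]]]

S
Q S
< S > S
< Q > S
< < > > S
< < > > Q S
< < > > ( ) S
< < > > ( ) Q
< < > > ( ) ( )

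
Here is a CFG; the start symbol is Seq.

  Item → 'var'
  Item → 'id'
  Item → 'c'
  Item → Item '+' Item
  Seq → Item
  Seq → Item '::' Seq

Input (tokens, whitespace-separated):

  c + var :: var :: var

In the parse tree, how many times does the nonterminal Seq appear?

3

[Seq [Item [Item c] + [Item var]] :: [Seq [Item var] :: [Seq [Item var]]]]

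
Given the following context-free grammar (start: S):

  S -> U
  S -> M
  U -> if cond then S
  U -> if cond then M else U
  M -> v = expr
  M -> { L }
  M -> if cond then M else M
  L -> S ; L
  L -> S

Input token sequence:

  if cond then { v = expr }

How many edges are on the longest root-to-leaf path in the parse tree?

7

[S [U if cond then [S [M { [L [S [M v = expr]]] }]]]]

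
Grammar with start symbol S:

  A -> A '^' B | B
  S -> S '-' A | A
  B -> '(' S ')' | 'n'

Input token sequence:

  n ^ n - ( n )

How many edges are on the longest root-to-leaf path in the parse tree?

6

[S [S [A [A [B n]] ^ [B n]]] - [A [B ( [S [A [B n]]] )]]]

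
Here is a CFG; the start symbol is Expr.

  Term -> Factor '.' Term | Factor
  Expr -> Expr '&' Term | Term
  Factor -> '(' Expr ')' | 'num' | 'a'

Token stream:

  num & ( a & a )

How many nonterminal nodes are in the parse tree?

[Expr [Expr [Term [Factor num]]] & [Term [Factor ( [Expr [Expr [Term [Factor a]]] & [Term [Factor a]]] )]]]

12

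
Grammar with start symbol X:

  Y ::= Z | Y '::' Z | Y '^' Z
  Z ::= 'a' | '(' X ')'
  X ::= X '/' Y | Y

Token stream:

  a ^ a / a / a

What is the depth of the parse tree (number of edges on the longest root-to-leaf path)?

6

[X [X [X [Y [Y [Z a]] ^ [Z a]]] / [Y [Z a]]] / [Y [Z a]]]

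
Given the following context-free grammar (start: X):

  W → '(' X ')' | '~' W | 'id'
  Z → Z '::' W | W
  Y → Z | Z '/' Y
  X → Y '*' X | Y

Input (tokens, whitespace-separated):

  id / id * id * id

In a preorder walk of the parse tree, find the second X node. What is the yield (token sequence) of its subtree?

id * id

[X [Y [Z [W id]] / [Y [Z [W id]]]] * [X [Y [Z [W id]]] * [X [Y [Z [W id]]]]]]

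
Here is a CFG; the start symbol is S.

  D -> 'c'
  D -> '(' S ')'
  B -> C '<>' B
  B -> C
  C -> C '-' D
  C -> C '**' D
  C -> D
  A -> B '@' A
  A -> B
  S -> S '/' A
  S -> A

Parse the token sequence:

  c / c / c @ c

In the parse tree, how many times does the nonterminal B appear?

4

[S [S [S [A [B [C [D c]]]]] / [A [B [C [D c]]]]] / [A [B [C [D c]]] @ [A [B [C [D c]]]]]]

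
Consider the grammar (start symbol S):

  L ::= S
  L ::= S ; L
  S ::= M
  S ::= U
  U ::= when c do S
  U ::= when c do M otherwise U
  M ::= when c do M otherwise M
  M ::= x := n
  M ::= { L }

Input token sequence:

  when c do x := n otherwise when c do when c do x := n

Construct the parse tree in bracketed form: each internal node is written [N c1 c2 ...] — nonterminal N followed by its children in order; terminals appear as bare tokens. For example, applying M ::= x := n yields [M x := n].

S
U
when c do M otherwise U
when c do x := n otherwise U
when c do x := n otherwise when c do S
when c do x := n otherwise when c do U
when c do x := n otherwise when c do when c do S
when c do x := n otherwise when c do when c do M
when c do x := n otherwise when c do when c do x := n

[S [U when c do [M x := n] otherwise [U when c do [S [U when c do [S [M x := n]]]]]]]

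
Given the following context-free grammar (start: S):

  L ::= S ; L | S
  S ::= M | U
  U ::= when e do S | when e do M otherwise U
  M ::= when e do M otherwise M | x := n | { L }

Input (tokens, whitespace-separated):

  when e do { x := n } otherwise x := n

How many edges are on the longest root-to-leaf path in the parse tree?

6

[S [M when e do [M { [L [S [M x := n]]] }] otherwise [M x := n]]]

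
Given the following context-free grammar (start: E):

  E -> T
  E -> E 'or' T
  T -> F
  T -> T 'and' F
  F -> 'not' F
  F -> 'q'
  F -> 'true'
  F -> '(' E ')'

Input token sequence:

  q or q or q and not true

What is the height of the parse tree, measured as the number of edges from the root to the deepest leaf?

5

[E [E [E [T [F q]]] or [T [F q]]] or [T [T [F q]] and [F not [F true]]]]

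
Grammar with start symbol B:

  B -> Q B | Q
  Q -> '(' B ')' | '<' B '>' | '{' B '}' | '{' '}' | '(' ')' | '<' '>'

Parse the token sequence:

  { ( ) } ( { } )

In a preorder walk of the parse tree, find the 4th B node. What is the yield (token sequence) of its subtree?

[B [Q { [B [Q ( )]] }] [B [Q ( [B [Q { }]] )]]]

{ }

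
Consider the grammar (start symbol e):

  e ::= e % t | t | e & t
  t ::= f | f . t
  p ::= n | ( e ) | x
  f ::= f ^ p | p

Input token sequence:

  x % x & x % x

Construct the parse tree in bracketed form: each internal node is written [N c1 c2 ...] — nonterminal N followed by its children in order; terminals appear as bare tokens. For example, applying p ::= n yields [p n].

[e [e [e [e [t [f [p x]]]] % [t [f [p x]]]] & [t [f [p x]]]] % [t [f [p x]]]]

e
e % t
e & t % t
e % t & t % t
t % t & t % t
f % t & t % t
p % t & t % t
x % t & t % t
x % f & t % t
x % p & t % t
x % x & t % t
x % x & f % t
x % x & p % t
x % x & x % t
x % x & x % f
x % x & x % p
x % x & x % x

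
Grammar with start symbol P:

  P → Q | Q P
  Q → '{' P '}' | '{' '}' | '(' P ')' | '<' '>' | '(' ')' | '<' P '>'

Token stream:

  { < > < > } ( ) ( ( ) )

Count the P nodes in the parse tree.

6

[P [Q { [P [Q < >] [P [Q < >]]] }] [P [Q ( )] [P [Q ( [P [Q ( )]] )]]]]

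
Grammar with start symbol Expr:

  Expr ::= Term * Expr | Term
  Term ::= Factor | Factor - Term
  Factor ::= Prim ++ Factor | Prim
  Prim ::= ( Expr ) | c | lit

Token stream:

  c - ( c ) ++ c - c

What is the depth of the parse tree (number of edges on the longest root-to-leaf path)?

[Expr [Term [Factor [Prim c]] - [Term [Factor [Prim ( [Expr [Term [Factor [Prim c]]]] )] ++ [Factor [Prim c]]] - [Term [Factor [Prim c]]]]]]

9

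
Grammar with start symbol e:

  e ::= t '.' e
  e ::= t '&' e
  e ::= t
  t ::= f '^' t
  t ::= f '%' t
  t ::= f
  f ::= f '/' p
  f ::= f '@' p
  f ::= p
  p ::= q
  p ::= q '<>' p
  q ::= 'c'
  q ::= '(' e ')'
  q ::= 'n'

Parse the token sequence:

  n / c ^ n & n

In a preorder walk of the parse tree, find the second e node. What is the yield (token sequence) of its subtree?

n

[e [t [f [f [p [q n]]] / [p [q c]]] ^ [t [f [p [q n]]]]] & [e [t [f [p [q n]]]]]]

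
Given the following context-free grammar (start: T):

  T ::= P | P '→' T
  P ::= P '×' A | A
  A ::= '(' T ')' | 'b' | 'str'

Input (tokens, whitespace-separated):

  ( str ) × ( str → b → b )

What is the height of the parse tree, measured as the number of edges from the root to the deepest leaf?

[T [P [P [A ( [T [P [A str]]] )]] × [A ( [T [P [A str]] → [T [P [A b]] → [T [P [A b]]]]] )]]]

8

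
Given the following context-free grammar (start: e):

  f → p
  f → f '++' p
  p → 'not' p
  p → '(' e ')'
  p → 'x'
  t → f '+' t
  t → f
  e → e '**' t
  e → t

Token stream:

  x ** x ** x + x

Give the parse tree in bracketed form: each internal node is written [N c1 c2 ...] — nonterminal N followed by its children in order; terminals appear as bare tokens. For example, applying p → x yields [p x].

e
e ** t
e ** t ** t
t ** t ** t
f ** t ** t
p ** t ** t
x ** t ** t
x ** f ** t
x ** p ** t
x ** x ** t
x ** x ** f + t
x ** x ** p + t
x ** x ** x + t
x ** x ** x + f
x ** x ** x + p
x ** x ** x + x

[e [e [e [t [f [p x]]]] ** [t [f [p x]]]] ** [t [f [p x]] + [t [f [p x]]]]]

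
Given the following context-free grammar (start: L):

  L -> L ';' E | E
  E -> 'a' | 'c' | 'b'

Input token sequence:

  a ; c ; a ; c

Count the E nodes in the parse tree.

[L [L [L [L [E a]] ; [E c]] ; [E a]] ; [E c]]

4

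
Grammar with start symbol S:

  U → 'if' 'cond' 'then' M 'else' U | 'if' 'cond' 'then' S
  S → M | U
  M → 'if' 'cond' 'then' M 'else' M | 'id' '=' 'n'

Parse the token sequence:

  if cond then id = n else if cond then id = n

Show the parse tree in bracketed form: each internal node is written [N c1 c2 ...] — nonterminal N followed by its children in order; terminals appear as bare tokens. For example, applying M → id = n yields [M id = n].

[S [U if cond then [M id = n] else [U if cond then [S [M id = n]]]]]

S
U
if cond then M else U
if cond then id = n else U
if cond then id = n else if cond then S
if cond then id = n else if cond then M
if cond then id = n else if cond then id = n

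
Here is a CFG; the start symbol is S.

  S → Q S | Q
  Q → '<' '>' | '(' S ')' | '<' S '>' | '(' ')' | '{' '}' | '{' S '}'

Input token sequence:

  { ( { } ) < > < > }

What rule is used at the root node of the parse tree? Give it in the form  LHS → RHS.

S → Q

[S [Q { [S [Q ( [S [Q { }]] )] [S [Q < >] [S [Q < >]]]] }]]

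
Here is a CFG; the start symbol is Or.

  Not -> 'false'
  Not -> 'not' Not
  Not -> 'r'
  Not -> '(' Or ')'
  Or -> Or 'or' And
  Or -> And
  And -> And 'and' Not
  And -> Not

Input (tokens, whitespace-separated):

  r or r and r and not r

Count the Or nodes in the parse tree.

2

[Or [Or [And [Not r]]] or [And [And [And [Not r]] and [Not r]] and [Not not [Not r]]]]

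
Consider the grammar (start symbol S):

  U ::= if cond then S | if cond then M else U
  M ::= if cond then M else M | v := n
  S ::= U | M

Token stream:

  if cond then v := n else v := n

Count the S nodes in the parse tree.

1

[S [M if cond then [M v := n] else [M v := n]]]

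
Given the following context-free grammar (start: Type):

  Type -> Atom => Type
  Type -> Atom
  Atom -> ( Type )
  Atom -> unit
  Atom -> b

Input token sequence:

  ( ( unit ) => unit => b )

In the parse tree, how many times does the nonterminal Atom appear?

5

[Type [Atom ( [Type [Atom ( [Type [Atom unit]] )] => [Type [Atom unit] => [Type [Atom b]]]] )]]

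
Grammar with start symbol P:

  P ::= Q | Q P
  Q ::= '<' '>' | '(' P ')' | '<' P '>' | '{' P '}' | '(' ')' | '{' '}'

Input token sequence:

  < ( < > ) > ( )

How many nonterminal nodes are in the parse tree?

[P [Q < [P [Q ( [P [Q < >]] )]] >] [P [Q ( )]]]

8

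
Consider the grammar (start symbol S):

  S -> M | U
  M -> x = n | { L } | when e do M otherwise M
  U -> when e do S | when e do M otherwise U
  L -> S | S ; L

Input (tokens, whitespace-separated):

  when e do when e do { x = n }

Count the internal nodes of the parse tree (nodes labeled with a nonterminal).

9

[S [U when e do [S [U when e do [S [M { [L [S [M x = n]]] }]]]]]]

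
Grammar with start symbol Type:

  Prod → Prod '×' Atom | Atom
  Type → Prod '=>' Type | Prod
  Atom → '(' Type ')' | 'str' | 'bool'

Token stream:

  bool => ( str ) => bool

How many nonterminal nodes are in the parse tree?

12

[Type [Prod [Atom bool]] => [Type [Prod [Atom ( [Type [Prod [Atom str]]] )]] => [Type [Prod [Atom bool]]]]]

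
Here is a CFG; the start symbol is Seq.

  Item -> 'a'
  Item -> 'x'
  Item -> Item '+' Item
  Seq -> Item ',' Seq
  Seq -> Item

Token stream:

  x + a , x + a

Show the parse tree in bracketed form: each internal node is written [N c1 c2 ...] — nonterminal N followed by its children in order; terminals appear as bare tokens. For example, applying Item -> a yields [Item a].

[Seq [Item [Item x] + [Item a]] , [Seq [Item [Item x] + [Item a]]]]

Seq
Item , Seq
Item + Item , Seq
x + Item , Seq
x + a , Seq
x + a , Item
x + a , Item + Item
x + a , x + Item
x + a , x + a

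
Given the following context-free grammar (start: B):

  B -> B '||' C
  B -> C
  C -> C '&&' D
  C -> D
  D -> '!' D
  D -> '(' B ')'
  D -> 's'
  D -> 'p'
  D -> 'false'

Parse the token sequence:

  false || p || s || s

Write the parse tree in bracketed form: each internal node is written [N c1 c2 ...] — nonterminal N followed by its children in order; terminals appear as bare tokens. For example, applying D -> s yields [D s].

[B [B [B [B [C [D false]]] || [C [D p]]] || [C [D s]]] || [C [D s]]]

B
B || C
B || C || C
B || C || C || C
C || C || C || C
D || C || C || C
false || C || C || C
false || D || C || C
false || p || C || C
false || p || D || C
false || p || s || C
false || p || s || D
false || p || s || s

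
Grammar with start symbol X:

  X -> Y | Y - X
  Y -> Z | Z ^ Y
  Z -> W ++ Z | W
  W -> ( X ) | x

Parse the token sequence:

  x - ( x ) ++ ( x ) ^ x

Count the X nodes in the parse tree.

[X [Y [Z [W x]]] - [X [Y [Z [W ( [X [Y [Z [W x]]]] )] ++ [Z [W ( [X [Y [Z [W x]]]] )]]] ^ [Y [Z [W x]]]]]]

4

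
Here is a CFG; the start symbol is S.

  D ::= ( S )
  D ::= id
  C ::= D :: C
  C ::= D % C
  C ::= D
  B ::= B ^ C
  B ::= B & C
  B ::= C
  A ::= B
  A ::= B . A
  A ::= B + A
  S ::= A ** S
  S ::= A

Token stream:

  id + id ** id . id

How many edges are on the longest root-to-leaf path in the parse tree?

[S [A [B [C [D id]]] + [A [B [C [D id]]]]] ** [S [A [B [C [D id]]] . [A [B [C [D id]]]]]]]

7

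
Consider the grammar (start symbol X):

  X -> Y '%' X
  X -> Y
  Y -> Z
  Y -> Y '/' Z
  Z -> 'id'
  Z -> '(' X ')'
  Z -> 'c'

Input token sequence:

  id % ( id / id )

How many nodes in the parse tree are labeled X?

[X [Y [Z id]] % [X [Y [Z ( [X [Y [Y [Z id]] / [Z id]]] )]]]]

3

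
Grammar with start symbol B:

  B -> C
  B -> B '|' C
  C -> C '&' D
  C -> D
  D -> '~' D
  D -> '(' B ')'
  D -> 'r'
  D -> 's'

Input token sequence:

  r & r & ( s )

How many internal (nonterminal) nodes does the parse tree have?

10

[B [C [C [C [D r]] & [D r]] & [D ( [B [C [D s]]] )]]]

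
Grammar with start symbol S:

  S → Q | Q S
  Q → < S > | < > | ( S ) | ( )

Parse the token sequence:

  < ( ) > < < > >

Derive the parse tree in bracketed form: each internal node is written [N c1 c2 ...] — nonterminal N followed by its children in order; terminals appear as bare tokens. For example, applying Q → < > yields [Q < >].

[S [Q < [S [Q ( )]] >] [S [Q < [S [Q < >]] >]]]

S
Q S
< S > S
< Q > S
< ( ) > S
< ( ) > Q
< ( ) > < S >
< ( ) > < Q >
< ( ) > < < > >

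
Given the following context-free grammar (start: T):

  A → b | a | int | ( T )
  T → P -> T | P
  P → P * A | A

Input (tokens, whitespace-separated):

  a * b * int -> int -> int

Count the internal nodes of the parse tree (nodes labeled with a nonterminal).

[T [P [P [P [A a]] * [A b]] * [A int]] -> [T [P [A int]] -> [T [P [A int]]]]]

13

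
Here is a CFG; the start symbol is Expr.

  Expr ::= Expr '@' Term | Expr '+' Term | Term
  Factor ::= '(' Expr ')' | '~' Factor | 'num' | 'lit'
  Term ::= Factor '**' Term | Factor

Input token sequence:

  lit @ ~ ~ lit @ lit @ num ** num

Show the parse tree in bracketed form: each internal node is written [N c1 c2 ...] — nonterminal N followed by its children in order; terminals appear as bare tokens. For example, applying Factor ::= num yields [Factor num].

[Expr [Expr [Expr [Expr [Term [Factor lit]]] @ [Term [Factor ~ [Factor ~ [Factor lit]]]]] @ [Term [Factor lit]]] @ [Term [Factor num] ** [Term [Factor num]]]]

Expr
Expr @ Term
Expr @ Term @ Term
Expr @ Term @ Term @ Term
Term @ Term @ Term @ Term
Factor @ Term @ Term @ Term
lit @ Term @ Term @ Term
lit @ Factor @ Term @ Term
lit @ ~ Factor @ Term @ Term
lit @ ~ ~ Factor @ Term @ Term
lit @ ~ ~ lit @ Term @ Term
lit @ ~ ~ lit @ Factor @ Term
lit @ ~ ~ lit @ lit @ Term
lit @ ~ ~ lit @ lit @ Factor ** Term
lit @ ~ ~ lit @ lit @ num ** Term
lit @ ~ ~ lit @ lit @ num ** Factor
lit @ ~ ~ lit @ lit @ num ** num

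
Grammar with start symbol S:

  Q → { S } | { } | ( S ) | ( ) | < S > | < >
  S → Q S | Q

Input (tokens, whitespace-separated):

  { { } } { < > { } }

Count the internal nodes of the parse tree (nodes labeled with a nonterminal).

[S [Q { [S [Q { }]] }] [S [Q { [S [Q < >] [S [Q { }]]] }]]]

10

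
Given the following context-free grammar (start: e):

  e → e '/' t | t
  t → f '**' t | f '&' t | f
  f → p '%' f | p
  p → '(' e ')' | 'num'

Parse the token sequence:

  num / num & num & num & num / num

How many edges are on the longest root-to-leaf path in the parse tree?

8

[e [e [e [t [f [p num]]]] / [t [f [p num]] & [t [f [p num]] & [t [f [p num]] & [t [f [p num]]]]]]] / [t [f [p num]]]]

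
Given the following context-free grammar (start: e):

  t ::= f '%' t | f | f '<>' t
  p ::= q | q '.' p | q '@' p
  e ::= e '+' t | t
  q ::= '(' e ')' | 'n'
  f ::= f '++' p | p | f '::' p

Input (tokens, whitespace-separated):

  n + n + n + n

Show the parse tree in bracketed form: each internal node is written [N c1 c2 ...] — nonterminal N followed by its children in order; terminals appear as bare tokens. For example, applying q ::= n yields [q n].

e
e + t
e + t + t
e + t + t + t
t + t + t + t
f + t + t + t
p + t + t + t
q + t + t + t
n + t + t + t
n + f + t + t
n + p + t + t
n + q + t + t
n + n + t + t
n + n + f + t
n + n + p + t
n + n + q + t
n + n + n + t
n + n + n + f
n + n + n + p
n + n + n + q
n + n + n + n

[e [e [e [e [t [f [p [q n]]]]] + [t [f [p [q n]]]]] + [t [f [p [q n]]]]] + [t [f [p [q n]]]]]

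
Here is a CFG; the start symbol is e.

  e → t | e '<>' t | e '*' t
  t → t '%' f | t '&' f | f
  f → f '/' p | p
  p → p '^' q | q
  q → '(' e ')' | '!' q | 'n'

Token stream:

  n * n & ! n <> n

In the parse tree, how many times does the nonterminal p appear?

[e [e [e [t [f [p [q n]]]]] * [t [t [f [p [q n]]]] & [f [p [q ! [q n]]]]]] <> [t [f [p [q n]]]]]

4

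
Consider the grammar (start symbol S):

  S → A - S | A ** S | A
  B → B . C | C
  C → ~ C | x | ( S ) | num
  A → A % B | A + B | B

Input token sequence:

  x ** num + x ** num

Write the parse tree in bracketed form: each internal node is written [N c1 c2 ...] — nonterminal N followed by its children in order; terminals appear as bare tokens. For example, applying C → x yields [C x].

S
A ** S
B ** S
C ** S
x ** S
x ** A ** S
x ** A + B ** S
x ** B + B ** S
x ** C + B ** S
x ** num + B ** S
x ** num + C ** S
x ** num + x ** S
x ** num + x ** A
x ** num + x ** B
x ** num + x ** C
x ** num + x ** num

[S [A [B [C x]]] ** [S [A [A [B [C num]]] + [B [C x]]] ** [S [A [B [C num]]]]]]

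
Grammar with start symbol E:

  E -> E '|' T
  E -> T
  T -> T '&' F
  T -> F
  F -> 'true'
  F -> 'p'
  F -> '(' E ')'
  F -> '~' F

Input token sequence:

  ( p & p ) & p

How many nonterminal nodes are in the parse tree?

[E [T [T [F ( [E [T [T [F p]] & [F p]]] )]] & [F p]]]

10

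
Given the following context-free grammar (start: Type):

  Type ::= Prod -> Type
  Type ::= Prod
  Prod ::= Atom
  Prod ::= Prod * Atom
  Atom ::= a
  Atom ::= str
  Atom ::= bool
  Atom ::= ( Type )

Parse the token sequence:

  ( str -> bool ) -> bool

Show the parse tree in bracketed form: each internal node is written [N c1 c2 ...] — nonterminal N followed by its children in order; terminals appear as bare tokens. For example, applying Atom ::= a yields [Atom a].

Type
Prod -> Type
Atom -> Type
( Type ) -> Type
( Prod -> Type ) -> Type
( Atom -> Type ) -> Type
( str -> Type ) -> Type
( str -> Prod ) -> Type
( str -> Atom ) -> Type
( str -> bool ) -> Type
( str -> bool ) -> Prod
( str -> bool ) -> Atom
( str -> bool ) -> bool

[Type [Prod [Atom ( [Type [Prod [Atom str]] -> [Type [Prod [Atom bool]]]] )]] -> [Type [Prod [Atom bool]]]]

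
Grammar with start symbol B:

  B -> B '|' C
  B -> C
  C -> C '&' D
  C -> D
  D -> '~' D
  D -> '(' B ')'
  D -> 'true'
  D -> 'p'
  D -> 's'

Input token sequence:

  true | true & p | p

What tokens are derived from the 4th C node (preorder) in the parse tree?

[B [B [B [C [D true]]] | [C [C [D true]] & [D p]]] | [C [D p]]]

p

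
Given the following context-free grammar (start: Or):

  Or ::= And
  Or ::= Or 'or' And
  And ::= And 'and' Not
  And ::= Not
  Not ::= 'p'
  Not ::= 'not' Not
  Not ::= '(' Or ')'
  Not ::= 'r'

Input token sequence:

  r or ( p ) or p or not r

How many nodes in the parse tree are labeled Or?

[Or [Or [Or [Or [And [Not r]]] or [And [Not ( [Or [And [Not p]]] )]]] or [And [Not p]]] or [And [Not not [Not r]]]]

5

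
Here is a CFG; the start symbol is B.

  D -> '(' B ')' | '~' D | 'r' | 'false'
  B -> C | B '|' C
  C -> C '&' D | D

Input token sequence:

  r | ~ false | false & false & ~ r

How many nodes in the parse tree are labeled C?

[B [B [B [C [D r]]] | [C [D ~ [D false]]]] | [C [C [C [D false]] & [D false]] & [D ~ [D r]]]]

5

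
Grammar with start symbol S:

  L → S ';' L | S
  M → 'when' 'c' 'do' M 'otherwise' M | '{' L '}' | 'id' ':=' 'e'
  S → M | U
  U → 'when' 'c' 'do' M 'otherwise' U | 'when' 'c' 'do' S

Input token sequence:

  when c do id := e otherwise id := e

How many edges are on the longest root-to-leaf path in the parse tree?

3

[S [M when c do [M id := e] otherwise [M id := e]]]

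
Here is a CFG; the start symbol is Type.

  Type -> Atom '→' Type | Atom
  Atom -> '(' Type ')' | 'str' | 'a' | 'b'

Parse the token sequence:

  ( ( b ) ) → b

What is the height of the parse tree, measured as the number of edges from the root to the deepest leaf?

6

[Type [Atom ( [Type [Atom ( [Type [Atom b]] )]] )] → [Type [Atom b]]]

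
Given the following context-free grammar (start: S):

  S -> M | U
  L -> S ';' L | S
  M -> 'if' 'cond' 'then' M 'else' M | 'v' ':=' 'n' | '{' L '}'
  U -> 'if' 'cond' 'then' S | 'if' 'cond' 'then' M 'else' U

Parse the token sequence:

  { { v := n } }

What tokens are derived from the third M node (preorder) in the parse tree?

[S [M { [L [S [M { [L [S [M v := n]]] }]]] }]]

v := n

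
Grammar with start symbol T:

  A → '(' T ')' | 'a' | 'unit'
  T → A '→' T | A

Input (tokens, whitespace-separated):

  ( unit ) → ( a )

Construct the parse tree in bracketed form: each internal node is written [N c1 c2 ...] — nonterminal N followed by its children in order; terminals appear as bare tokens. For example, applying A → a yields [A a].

[T [A ( [T [A unit]] )] → [T [A ( [T [A a]] )]]]

T
A → T
( T ) → T
( A ) → T
( unit ) → T
( unit ) → A
( unit ) → ( T )
( unit ) → ( A )
( unit ) → ( a )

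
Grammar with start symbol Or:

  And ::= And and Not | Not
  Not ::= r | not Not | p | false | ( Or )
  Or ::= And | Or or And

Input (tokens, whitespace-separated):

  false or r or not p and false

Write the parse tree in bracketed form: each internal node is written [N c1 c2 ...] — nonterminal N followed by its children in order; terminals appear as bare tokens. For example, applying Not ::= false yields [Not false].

Or
Or or And
Or or And or And
And or And or And
Not or And or And
false or And or And
false or Not or And
false or r or And
false or r or And and Not
false or r or Not and Not
false or r or not Not and Not
false or r or not p and Not
false or r or not p and false

[Or [Or [Or [And [Not false]]] or [And [Not r]]] or [And [And [Not not [Not p]]] and [Not false]]]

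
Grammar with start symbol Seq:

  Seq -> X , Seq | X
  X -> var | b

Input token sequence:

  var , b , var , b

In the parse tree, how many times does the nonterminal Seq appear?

4

[Seq [X var] , [Seq [X b] , [Seq [X var] , [Seq [X b]]]]]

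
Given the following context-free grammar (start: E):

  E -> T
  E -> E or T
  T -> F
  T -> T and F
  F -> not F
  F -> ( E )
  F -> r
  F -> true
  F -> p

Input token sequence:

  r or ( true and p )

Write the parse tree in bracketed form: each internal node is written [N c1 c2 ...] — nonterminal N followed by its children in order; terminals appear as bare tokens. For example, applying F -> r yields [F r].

E
E or T
T or T
F or T
r or T
r or F
r or ( E )
r or ( T )
r or ( T and F )
r or ( F and F )
r or ( true and F )
r or ( true and p )

[E [E [T [F r]]] or [T [F ( [E [T [T [F true]] and [F p]]] )]]]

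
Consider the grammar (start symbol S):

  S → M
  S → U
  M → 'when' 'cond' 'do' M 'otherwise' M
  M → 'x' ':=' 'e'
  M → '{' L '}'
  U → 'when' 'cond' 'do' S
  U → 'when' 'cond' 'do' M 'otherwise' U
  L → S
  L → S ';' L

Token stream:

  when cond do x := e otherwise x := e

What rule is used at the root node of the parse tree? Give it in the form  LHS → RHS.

[S [M when cond do [M x := e] otherwise [M x := e]]]

S → M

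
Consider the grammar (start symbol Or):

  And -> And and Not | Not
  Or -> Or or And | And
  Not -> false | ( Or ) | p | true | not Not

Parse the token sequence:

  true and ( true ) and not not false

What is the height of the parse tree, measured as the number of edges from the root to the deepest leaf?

[Or [And [And [And [Not true]] and [Not ( [Or [And [Not true]]] )]] and [Not not [Not not [Not false]]]]]

7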